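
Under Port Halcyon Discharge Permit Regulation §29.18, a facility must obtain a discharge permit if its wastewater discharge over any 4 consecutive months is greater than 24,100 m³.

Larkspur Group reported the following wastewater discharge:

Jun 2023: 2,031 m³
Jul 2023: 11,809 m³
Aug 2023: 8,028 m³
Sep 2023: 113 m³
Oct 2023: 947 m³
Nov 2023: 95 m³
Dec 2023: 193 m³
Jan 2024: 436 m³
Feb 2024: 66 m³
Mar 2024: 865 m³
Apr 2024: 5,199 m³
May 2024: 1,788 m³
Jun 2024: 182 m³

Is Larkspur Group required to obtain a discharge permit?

Jun 2023–Sep 2023: 2,031 m³ + 11,809 m³ + 8,028 m³ + 113 m³ = 21,981 m³ (under)
Jul 2023–Oct 2023: 11,809 m³ + 8,028 m³ + 113 m³ + 947 m³ = 20,897 m³ (under)
Aug 2023–Nov 2023: 8,028 m³ + 113 m³ + 947 m³ + 95 m³ = 9,183 m³ (under)
Sep 2023–Dec 2023: 113 m³ + 947 m³ + 95 m³ + 193 m³ = 1,348 m³ (under)
Oct 2023–Jan 2024: 947 m³ + 95 m³ + 193 m³ + 436 m³ = 1,671 m³ (under)
Nov 2023–Feb 2024: 95 m³ + 193 m³ + 436 m³ + 66 m³ = 790 m³ (under)
Dec 2023–Mar 2024: 193 m³ + 436 m³ + 66 m³ + 865 m³ = 1,560 m³ (under)
Jan 2024–Apr 2024: 436 m³ + 66 m³ + 865 m³ + 5,199 m³ = 6,566 m³ (under)
Feb 2024–May 2024: 66 m³ + 865 m³ + 5,199 m³ + 1,788 m³ = 7,918 m³ (under)
Mar 2024–Jun 2024: 865 m³ + 5,199 m³ + 1,788 m³ + 182 m³ = 8,034 m³ (under)
No window exceeds 24,100 m³.

No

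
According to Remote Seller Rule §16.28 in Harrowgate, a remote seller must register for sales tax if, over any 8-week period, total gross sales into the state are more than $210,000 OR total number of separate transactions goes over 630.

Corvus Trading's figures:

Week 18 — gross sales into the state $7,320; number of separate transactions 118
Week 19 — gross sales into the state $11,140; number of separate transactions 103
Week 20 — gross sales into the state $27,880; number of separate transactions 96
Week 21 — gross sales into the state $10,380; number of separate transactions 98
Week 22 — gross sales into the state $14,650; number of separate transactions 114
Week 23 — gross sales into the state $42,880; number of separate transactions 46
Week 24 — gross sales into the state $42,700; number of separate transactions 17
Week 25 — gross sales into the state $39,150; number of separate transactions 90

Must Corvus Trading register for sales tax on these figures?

Total gross sales into the state: $7,320 + $11,140 + $27,880 + $10,380 + $14,650 + $42,880 + $42,700 + $39,150 = $196,100 (≤ $210,000).
Total number of separate transactions: 118 + 103 + 96 + 98 + 114 + 46 + 17 + 90 = 682 (> 630).
The test is 'or': at least one threshold is exceeded.

Yes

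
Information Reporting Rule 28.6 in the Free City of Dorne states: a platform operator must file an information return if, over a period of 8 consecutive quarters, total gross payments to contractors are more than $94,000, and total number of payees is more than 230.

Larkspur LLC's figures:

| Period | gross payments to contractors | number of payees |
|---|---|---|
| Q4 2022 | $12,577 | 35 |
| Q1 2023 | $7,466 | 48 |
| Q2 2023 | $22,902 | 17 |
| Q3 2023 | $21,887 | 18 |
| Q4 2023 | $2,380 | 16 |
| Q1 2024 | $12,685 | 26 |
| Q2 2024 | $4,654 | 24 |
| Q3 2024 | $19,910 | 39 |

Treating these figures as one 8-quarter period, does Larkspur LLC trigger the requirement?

No

Total gross payments to contractors: $12,577 + $7,466 + $22,902 + $21,887 + $2,380 + $12,685 + $4,654 + $19,910 = $104,461 (> $94,000).
Total number of payees: 35 + 48 + 17 + 18 + 16 + 26 + 24 + 39 = 223 (≤ 230).
The test is 'and': the rule requires both, and at least one is not exceeded.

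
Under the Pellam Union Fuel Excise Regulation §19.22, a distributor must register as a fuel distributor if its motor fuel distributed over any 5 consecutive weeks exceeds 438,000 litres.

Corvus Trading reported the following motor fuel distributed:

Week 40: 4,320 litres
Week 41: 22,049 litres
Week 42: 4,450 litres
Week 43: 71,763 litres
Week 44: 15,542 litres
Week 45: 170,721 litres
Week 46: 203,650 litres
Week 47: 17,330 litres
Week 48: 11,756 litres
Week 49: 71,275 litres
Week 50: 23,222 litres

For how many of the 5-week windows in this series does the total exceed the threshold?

3

Week 40–Week 44: 4,320 litres + 22,049 litres + 4,450 litres + 71,763 litres + 15,542 litres = 118,124 litres (under)
Week 41–Week 45: 22,049 litres + 4,450 litres + 71,763 litres + 15,542 litres + 170,721 litres = 284,525 litres (under)
Week 42–Week 46: 4,450 litres + 71,763 litres + 15,542 litres + 170,721 litres + 203,650 litres = 466,126 litres (over)
Week 43–Week 47: 71,763 litres + 15,542 litres + 170,721 litres + 203,650 litres + 17,330 litres = 479,006 litres (over)
Week 44–Week 48: 15,542 litres + 170,721 litres + 203,650 litres + 17,330 litres + 11,756 litres = 418,999 litres (under)
Week 45–Week 49: 170,721 litres + 203,650 litres + 17,330 litres + 11,756 litres + 71,275 litres = 474,732 litres (over)
Week 46–Week 50: 203,650 litres + 17,330 litres + 11,756 litres + 71,275 litres + 23,222 litres = 327,233 litres (under)
3 windows exceed the threshold.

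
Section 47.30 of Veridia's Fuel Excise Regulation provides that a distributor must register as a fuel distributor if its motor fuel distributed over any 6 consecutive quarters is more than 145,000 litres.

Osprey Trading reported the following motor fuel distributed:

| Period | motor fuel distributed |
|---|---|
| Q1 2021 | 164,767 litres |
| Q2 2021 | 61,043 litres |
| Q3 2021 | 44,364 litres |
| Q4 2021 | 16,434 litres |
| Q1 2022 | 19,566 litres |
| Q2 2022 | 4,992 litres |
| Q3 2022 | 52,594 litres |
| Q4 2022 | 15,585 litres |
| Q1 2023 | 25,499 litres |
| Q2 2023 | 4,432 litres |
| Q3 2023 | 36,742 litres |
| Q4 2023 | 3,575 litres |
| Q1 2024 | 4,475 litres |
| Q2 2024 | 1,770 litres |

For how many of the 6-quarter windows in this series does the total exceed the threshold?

3

Q1 2021–Q2 2022: 164,767 litres + 61,043 litres + 44,364 litres + 16,434 litres + 19,566 litres + 4,992 litres = 311,166 litres (over)
Q2 2021–Q3 2022: 61,043 litres + 44,364 litres + 16,434 litres + 19,566 litres + 4,992 litres + 52,594 litres = 198,993 litres (over)
Q3 2021–Q4 2022: 44,364 litres + 16,434 litres + 19,566 litres + 4,992 litres + 52,594 litres + 15,585 litres = 153,535 litres (over)
Q4 2021–Q1 2023: 16,434 litres + 19,566 litres + 4,992 litres + 52,594 litres + 15,585 litres + 25,499 litres = 134,670 litres (under)
Q1 2022–Q2 2023: 19,566 litres + 4,992 litres + 52,594 litres + 15,585 litres + 25,499 litres + 4,432 litres = 122,668 litres (under)
Q2 2022–Q3 2023: 4,992 litres + 52,594 litres + 15,585 litres + 25,499 litres + 4,432 litres + 36,742 litres = 139,844 litres (under)
Q3 2022–Q4 2023: 52,594 litres + 15,585 litres + 25,499 litres + 4,432 litres + 36,742 litres + 3,575 litres = 138,427 litres (under)
Q4 2022–Q1 2024: 15,585 litres + 25,499 litres + 4,432 litres + 36,742 litres + 3,575 litres + 4,475 litres = 90,308 litres (under)
Q1 2023–Q2 2024: 25,499 litres + 4,432 litres + 36,742 litres + 3,575 litres + 4,475 litres + 1,770 litres = 76,493 litres (under)
3 windows exceed the threshold.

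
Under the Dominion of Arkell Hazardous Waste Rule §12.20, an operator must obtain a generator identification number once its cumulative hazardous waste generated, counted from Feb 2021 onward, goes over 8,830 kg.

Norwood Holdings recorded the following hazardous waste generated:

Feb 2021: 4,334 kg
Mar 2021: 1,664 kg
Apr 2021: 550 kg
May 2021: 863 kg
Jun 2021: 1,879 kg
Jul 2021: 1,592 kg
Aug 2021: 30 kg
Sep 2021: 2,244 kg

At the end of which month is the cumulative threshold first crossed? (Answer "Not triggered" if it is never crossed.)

Jun 2021

Through Feb 2021: 4,334 kg
Through Mar 2021: 5,998 kg
Through Apr 2021: 6,548 kg
Through May 2021: 7,411 kg
Through Jun 2021: 9,290 kg ← exceeds threshold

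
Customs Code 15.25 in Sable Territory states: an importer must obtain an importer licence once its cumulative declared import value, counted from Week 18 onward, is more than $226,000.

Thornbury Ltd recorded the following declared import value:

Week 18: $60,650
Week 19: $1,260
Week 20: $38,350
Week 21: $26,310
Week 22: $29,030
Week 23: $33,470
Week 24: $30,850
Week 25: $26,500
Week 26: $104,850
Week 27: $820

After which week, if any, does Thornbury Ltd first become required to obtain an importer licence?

Through Week 18: $60,650
Through Week 19: $61,910
Through Week 20: $100,260
Through Week 21: $126,570
Through Week 22: $155,600
Through Week 23: $189,070
Through Week 24: $219,920
Through Week 25: $246,420 ← exceeds threshold

Week 25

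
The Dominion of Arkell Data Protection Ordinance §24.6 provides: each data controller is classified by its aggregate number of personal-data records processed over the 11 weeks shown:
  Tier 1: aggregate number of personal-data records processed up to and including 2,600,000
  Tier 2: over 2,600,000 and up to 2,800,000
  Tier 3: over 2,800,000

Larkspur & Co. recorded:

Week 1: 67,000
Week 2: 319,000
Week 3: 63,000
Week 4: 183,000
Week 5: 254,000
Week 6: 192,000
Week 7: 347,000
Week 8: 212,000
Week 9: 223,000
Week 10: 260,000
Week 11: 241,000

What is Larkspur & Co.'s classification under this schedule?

Aggregate number of personal-data records processed: 67,000 + 319,000 + 63,000 + 183,000 + 254,000 + 192,000 + 347,000 + 212,000 + 223,000 + 260,000 + 241,000 = 2,361,000.
2,361,000 ≤ 2,600,000, so Tier 1 applies.

Tier 1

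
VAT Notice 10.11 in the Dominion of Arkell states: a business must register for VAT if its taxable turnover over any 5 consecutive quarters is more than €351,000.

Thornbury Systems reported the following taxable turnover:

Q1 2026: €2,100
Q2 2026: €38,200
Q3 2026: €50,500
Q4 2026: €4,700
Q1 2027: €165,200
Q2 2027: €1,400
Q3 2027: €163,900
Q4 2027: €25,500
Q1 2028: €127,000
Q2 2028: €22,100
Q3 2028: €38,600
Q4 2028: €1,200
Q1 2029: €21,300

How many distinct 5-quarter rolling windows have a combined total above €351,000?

Q1 2026–Q1 2027: €2,100 + €38,200 + €50,500 + €4,700 + €165,200 = €260,700 (under)
Q2 2026–Q2 2027: €38,200 + €50,500 + €4,700 + €165,200 + €1,400 = €260,000 (under)
Q3 2026–Q3 2027: €50,500 + €4,700 + €165,200 + €1,400 + €163,900 = €385,700 (over)
Q4 2026–Q4 2027: €4,700 + €165,200 + €1,400 + €163,900 + €25,500 = €360,700 (over)
Q1 2027–Q1 2028: €165,200 + €1,400 + €163,900 + €25,500 + €127,000 = €483,000 (over)
Q2 2027–Q2 2028: €1,400 + €163,900 + €25,500 + €127,000 + €22,100 = €339,900 (under)
Q3 2027–Q3 2028: €163,900 + €25,500 + €127,000 + €22,100 + €38,600 = €377,100 (over)
Q4 2027–Q4 2028: €25,500 + €127,000 + €22,100 + €38,600 + €1,200 = €214,400 (under)
Q1 2028–Q1 2029: €127,000 + €22,100 + €38,600 + €1,200 + €21,300 = €210,200 (under)
4 windows exceed the threshold.

4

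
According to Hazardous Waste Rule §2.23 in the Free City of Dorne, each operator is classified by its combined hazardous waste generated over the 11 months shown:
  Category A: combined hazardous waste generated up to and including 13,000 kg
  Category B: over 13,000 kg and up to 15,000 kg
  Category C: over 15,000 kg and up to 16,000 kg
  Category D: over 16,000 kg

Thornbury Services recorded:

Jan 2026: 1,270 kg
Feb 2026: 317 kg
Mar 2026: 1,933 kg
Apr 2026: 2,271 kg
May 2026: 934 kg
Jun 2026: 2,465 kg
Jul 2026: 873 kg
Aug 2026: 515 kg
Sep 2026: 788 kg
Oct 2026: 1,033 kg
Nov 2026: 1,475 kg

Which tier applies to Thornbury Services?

Combined hazardous waste generated: 1,270 kg + 317 kg + 1,933 kg + 2,271 kg + 934 kg + 2,465 kg + 873 kg + 515 kg + 788 kg + 1,033 kg + 1,475 kg = 13,874 kg.
13,000 kg < 13,874 kg ≤ 15,000 kg, so Category B applies.

Category B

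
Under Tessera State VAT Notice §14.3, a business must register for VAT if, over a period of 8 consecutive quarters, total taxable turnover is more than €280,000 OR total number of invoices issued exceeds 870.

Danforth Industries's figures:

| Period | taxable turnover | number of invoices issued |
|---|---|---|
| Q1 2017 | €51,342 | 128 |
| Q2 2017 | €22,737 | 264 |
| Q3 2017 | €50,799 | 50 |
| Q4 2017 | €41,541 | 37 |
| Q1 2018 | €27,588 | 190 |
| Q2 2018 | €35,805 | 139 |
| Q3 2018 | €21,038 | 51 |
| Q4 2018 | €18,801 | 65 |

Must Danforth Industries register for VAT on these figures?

Total taxable turnover: €51,342 + €22,737 + €50,799 + €41,541 + €27,588 + €35,805 + €21,038 + €18,801 = €269,651 (≤ €280,000).
Total number of invoices issued: 128 + 264 + 50 + 37 + 190 + 139 + 51 + 65 = 924 (> 870).
The test is 'or': at least one threshold is exceeded.

Yes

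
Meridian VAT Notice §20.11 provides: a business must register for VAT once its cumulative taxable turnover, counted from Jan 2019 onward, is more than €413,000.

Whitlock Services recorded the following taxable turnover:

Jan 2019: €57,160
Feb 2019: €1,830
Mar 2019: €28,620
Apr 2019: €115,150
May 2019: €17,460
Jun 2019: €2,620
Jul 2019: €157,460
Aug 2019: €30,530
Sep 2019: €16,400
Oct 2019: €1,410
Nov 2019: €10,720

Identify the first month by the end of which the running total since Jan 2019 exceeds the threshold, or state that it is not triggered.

Through Jan 2019: €57,160
Through Feb 2019: €58,990
Through Mar 2019: €87,610
Through Apr 2019: €202,760
Through May 2019: €220,220
Through Jun 2019: €222,840
Through Jul 2019: €380,300
Through Aug 2019: €410,830
Through Sep 2019: €427,230 ← exceeds threshold

Sep 2019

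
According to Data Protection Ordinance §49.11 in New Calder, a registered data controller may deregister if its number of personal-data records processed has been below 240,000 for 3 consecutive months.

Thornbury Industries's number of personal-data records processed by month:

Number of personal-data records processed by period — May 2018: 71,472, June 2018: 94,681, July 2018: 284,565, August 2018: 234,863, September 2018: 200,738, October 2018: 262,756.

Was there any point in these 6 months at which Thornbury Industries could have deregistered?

No

Months below 240,000: May 2018, June 2018, August 2018, September 2018.
Longest run of consecutive months below the threshold: 2.
2 < 3, so Thornbury Industries never became eligible.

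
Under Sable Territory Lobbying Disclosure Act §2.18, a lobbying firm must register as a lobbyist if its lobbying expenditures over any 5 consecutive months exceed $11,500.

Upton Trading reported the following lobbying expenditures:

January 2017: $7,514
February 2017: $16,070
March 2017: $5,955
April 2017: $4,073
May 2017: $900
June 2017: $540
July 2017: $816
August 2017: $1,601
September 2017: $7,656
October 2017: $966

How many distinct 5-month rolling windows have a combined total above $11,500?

January 2017–May 2017: $7,514 + $16,070 + $5,955 + $4,073 + $900 = $34,512 (over)
February 2017–June 2017: $16,070 + $5,955 + $4,073 + $900 + $540 = $27,538 (over)
March 2017–July 2017: $5,955 + $4,073 + $900 + $540 + $816 = $12,284 (over)
April 2017–August 2017: $4,073 + $900 + $540 + $816 + $1,601 = $7,930 (under)
May 2017–September 2017: $900 + $540 + $816 + $1,601 + $7,656 = $11,513 (over)
June 2017–October 2017: $540 + $816 + $1,601 + $7,656 + $966 = $11,579 (over)
5 windows exceed the threshold.

5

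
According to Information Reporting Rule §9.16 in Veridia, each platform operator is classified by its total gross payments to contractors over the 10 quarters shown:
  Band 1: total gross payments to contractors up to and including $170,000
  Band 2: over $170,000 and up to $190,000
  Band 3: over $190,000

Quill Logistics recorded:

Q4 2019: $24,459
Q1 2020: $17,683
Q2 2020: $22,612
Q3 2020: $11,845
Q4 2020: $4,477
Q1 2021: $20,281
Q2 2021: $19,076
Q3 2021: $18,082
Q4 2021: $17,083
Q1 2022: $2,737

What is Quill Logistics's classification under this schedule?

Band 1

Total gross payments to contractors: $24,459 + $17,683 + $22,612 + $11,845 + $4,477 + $20,281 + $19,076 + $18,082 + $17,083 + $2,737 = $158,335.
$158,335 ≤ $170,000, so Band 1 applies.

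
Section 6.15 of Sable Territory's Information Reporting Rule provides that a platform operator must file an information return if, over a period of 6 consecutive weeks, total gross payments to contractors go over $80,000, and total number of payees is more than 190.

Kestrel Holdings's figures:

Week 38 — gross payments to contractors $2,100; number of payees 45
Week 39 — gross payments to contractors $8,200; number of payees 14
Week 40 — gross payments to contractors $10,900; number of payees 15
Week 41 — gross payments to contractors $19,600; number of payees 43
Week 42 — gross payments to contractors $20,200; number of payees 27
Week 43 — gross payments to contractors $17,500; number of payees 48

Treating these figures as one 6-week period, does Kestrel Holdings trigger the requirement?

No

Total gross payments to contractors: $2,100 + $8,200 + $10,900 + $19,600 + $20,200 + $17,500 = $78,500 (≤ $80,000).
Total number of payees: 45 + 14 + 15 + 43 + 27 + 48 = 192 (> 190).
The test is 'and': the rule requires both, and at least one is not exceeded.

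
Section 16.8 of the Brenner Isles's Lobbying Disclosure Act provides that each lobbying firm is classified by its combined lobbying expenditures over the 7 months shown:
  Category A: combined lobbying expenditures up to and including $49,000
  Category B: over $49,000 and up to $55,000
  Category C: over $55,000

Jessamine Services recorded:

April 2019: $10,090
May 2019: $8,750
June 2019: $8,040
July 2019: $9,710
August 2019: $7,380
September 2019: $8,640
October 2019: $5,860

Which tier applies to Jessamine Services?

Combined lobbying expenditures: $10,090 + $8,750 + $8,040 + $9,710 + $7,380 + $8,640 + $5,860 = $58,470.
$58,470 > $55,000, so Category C applies.

Category C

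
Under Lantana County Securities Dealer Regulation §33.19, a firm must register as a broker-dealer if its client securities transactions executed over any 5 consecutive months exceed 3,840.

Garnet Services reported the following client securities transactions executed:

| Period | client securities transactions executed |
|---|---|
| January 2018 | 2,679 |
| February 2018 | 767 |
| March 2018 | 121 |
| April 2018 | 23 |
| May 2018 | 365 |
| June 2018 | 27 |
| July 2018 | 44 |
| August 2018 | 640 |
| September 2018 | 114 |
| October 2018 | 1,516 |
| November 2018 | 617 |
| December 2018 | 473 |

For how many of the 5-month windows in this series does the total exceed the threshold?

January 2018–May 2018: 2,679 + 767 + 121 + 23 + 365 = 3,955 (over)
February 2018–June 2018: 767 + 121 + 23 + 365 + 27 = 1,303 (under)
March 2018–July 2018: 121 + 23 + 365 + 27 + 44 = 580 (under)
April 2018–August 2018: 23 + 365 + 27 + 44 + 640 = 1,099 (under)
May 2018–September 2018: 365 + 27 + 44 + 640 + 114 = 1,190 (under)
June 2018–October 2018: 27 + 44 + 640 + 114 + 1,516 = 2,341 (under)
July 2018–November 2018: 44 + 640 + 114 + 1,516 + 617 = 2,931 (under)
August 2018–December 2018: 640 + 114 + 1,516 + 617 + 473 = 3,360 (under)
1 window exceeds the threshold.

1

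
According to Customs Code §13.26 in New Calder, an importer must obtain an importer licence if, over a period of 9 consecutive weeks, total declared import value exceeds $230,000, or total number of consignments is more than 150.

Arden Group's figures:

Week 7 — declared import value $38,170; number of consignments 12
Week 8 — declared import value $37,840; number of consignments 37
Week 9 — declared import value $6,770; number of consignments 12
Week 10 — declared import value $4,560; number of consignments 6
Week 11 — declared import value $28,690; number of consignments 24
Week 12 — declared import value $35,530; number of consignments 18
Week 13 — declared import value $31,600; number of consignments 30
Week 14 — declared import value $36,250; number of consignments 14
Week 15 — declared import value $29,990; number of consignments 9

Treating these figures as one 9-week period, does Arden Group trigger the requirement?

Total declared import value: $38,170 + $37,840 + $6,770 + $4,560 + $28,690 + $35,530 + $31,600 + $36,250 + $29,990 = $249,400 (> $230,000).
Total number of consignments: 12 + 37 + 12 + 6 + 24 + 18 + 30 + 14 + 9 = 162 (> 150).
The test is 'or': at least one threshold is exceeded.

Yes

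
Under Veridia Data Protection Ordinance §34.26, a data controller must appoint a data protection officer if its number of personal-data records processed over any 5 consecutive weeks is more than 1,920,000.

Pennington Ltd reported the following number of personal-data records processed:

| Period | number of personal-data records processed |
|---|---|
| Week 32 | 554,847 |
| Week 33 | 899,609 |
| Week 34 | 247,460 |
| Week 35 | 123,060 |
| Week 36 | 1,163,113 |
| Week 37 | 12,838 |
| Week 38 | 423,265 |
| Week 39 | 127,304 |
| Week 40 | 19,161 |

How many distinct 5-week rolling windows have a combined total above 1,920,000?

3

Week 32–Week 36: 554,847 + 899,609 + 247,460 + 123,060 + 1,163,113 = 2,988,089 (over)
Week 33–Week 37: 899,609 + 247,460 + 123,060 + 1,163,113 + 12,838 = 2,446,080 (over)
Week 34–Week 38: 247,460 + 123,060 + 1,163,113 + 12,838 + 423,265 = 1,969,736 (over)
Week 35–Week 39: 123,060 + 1,163,113 + 12,838 + 423,265 + 127,304 = 1,849,580 (under)
Week 36–Week 40: 1,163,113 + 12,838 + 423,265 + 127,304 + 19,161 = 1,745,681 (under)
3 windows exceed the threshold.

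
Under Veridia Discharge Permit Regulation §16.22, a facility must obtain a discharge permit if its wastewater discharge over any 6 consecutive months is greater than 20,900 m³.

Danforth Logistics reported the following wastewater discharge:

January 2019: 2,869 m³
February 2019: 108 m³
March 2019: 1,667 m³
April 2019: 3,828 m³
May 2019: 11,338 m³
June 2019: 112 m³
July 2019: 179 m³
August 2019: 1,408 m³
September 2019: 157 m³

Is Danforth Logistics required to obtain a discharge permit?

No

January 2019–June 2019: 2,869 m³ + 108 m³ + 1,667 m³ + 3,828 m³ + 11,338 m³ + 112 m³ = 19,922 m³ (under)
February 2019–July 2019: 108 m³ + 1,667 m³ + 3,828 m³ + 11,338 m³ + 112 m³ + 179 m³ = 17,232 m³ (under)
March 2019–August 2019: 1,667 m³ + 3,828 m³ + 11,338 m³ + 112 m³ + 179 m³ + 1,408 m³ = 18,532 m³ (under)
April 2019–September 2019: 3,828 m³ + 11,338 m³ + 112 m³ + 179 m³ + 1,408 m³ + 157 m³ = 17,022 m³ (under)
No window exceeds 20,900 m³.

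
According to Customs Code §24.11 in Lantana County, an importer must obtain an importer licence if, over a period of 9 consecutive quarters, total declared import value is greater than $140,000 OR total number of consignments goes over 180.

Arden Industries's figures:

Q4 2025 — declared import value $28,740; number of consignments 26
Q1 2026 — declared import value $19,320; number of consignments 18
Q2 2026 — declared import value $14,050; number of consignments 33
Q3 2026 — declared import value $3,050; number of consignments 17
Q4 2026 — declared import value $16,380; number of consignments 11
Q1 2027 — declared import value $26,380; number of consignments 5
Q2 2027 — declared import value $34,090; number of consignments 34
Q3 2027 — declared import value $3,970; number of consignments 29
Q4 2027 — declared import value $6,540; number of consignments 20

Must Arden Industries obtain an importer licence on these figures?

Total declared import value: $28,740 + $19,320 + $14,050 + $3,050 + $16,380 + $26,380 + $34,090 + $3,970 + $6,540 = $152,520 (> $140,000).
Total number of consignments: 26 + 18 + 33 + 17 + 11 + 5 + 34 + 29 + 20 = 193 (> 180).
The test is 'or': at least one threshold is exceeded.

Yes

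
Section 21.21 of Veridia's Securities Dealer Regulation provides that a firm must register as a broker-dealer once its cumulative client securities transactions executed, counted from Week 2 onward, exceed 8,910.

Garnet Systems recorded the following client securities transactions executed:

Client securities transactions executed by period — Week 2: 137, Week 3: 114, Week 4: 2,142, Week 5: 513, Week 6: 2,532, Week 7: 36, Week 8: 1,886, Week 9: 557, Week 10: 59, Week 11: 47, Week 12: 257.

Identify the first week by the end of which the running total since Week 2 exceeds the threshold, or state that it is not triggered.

Not triggered

Through Week 2: 137
Through Week 3: 251
Through Week 4: 2,393
Through Week 5: 2,906
Through Week 6: 5,438
Through Week 7: 5,474
Through Week 8: 7,360
Through Week 9: 7,917
Through Week 10: 7,976
Through Week 11: 8,023
Through Week 12: 8,280
Final cumulative total 8,280 ≤ 8,910; the threshold is never exceeded.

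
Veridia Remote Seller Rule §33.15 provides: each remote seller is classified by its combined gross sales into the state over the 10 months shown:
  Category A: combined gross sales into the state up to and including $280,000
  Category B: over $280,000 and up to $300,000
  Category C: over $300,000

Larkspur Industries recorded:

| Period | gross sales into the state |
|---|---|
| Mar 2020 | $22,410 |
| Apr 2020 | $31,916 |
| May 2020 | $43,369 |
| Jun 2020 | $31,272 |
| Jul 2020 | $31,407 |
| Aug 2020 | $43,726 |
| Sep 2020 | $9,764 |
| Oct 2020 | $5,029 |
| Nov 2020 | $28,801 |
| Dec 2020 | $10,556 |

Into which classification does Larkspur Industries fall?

Category A

Combined gross sales into the state: $22,410 + $31,916 + $43,369 + $31,272 + $31,407 + $43,726 + $9,764 + $5,029 + $28,801 + $10,556 = $258,250.
$258,250 ≤ $280,000, so Category A applies.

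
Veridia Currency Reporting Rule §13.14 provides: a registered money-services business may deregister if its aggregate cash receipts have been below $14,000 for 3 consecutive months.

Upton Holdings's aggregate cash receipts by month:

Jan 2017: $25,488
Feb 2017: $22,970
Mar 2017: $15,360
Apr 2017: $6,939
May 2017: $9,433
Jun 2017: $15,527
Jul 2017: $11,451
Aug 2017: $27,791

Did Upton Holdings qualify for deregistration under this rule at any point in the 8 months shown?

No

Months below $14,000: Apr 2017, May 2017, Jul 2017.
Longest run of consecutive months below the threshold: 2.
2 < 3, so Upton Holdings never became eligible.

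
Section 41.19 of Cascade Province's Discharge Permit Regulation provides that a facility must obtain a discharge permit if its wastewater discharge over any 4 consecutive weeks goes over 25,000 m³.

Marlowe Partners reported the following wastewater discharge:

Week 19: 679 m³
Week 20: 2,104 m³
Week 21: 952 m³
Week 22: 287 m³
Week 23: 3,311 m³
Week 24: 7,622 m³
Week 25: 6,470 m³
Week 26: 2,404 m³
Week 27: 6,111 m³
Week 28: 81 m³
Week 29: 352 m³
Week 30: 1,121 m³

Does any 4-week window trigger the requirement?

No

Week 19–Week 22: 679 m³ + 2,104 m³ + 952 m³ + 287 m³ = 4,022 m³ (under)
Week 20–Week 23: 2,104 m³ + 952 m³ + 287 m³ + 3,311 m³ = 6,654 m³ (under)
Week 21–Week 24: 952 m³ + 287 m³ + 3,311 m³ + 7,622 m³ = 12,172 m³ (under)
Week 22–Week 25: 287 m³ + 3,311 m³ + 7,622 m³ + 6,470 m³ = 17,690 m³ (under)
Week 23–Week 26: 3,311 m³ + 7,622 m³ + 6,470 m³ + 2,404 m³ = 19,807 m³ (under)
Week 24–Week 27: 7,622 m³ + 6,470 m³ + 2,404 m³ + 6,111 m³ = 22,607 m³ (under)
Week 25–Week 28: 6,470 m³ + 2,404 m³ + 6,111 m³ + 81 m³ = 15,066 m³ (under)
Week 26–Week 29: 2,404 m³ + 6,111 m³ + 81 m³ + 352 m³ = 8,948 m³ (under)
Week 27–Week 30: 6,111 m³ + 81 m³ + 352 m³ + 1,121 m³ = 7,665 m³ (under)
No window exceeds 25,000 m³.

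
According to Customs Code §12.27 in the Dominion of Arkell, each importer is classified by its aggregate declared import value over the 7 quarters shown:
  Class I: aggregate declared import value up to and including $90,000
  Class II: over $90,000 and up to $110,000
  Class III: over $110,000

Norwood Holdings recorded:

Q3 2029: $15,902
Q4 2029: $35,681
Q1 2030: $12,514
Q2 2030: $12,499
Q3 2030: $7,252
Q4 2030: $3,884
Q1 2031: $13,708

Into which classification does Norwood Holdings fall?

Class II

Aggregate declared import value: $15,902 + $35,681 + $12,514 + $12,499 + $7,252 + $3,884 + $13,708 = $101,440.
$90,000 < $101,440 ≤ $110,000, so Class II applies.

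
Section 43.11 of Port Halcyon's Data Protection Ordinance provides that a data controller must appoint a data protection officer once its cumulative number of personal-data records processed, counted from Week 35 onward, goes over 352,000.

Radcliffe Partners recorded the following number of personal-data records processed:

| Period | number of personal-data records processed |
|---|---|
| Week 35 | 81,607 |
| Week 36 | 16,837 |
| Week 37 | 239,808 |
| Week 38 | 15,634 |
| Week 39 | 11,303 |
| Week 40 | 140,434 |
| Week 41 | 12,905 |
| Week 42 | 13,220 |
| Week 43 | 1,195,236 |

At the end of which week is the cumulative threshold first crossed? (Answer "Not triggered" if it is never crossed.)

Through Week 35: 81,607
Through Week 36: 98,444
Through Week 37: 338,252
Through Week 38: 353,886 ← exceeds threshold

Week 38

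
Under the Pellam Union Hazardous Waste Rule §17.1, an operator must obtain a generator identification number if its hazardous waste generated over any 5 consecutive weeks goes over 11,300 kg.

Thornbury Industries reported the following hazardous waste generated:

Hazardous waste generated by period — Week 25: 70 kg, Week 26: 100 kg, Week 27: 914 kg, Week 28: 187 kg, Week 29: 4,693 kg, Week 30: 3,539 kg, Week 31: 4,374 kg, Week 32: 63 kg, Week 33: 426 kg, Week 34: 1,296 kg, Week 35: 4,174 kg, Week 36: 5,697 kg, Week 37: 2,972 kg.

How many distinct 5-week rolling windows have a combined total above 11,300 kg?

5

Week 25–Week 29: 70 kg + 100 kg + 914 kg + 187 kg + 4,693 kg = 5,964 kg (under)
Week 26–Week 30: 100 kg + 914 kg + 187 kg + 4,693 kg + 3,539 kg = 9,433 kg (under)
Week 27–Week 31: 914 kg + 187 kg + 4,693 kg + 3,539 kg + 4,374 kg = 13,707 kg (over)
Week 28–Week 32: 187 kg + 4,693 kg + 3,539 kg + 4,374 kg + 63 kg = 12,856 kg (over)
Week 29–Week 33: 4,693 kg + 3,539 kg + 4,374 kg + 63 kg + 426 kg = 13,095 kg (over)
Week 30–Week 34: 3,539 kg + 4,374 kg + 63 kg + 426 kg + 1,296 kg = 9,698 kg (under)
Week 31–Week 35: 4,374 kg + 63 kg + 426 kg + 1,296 kg + 4,174 kg = 10,333 kg (under)
Week 32–Week 36: 63 kg + 426 kg + 1,296 kg + 4,174 kg + 5,697 kg = 11,656 kg (over)
Week 33–Week 37: 426 kg + 1,296 kg + 4,174 kg + 5,697 kg + 2,972 kg = 14,565 kg (over)
5 windows exceed the threshold.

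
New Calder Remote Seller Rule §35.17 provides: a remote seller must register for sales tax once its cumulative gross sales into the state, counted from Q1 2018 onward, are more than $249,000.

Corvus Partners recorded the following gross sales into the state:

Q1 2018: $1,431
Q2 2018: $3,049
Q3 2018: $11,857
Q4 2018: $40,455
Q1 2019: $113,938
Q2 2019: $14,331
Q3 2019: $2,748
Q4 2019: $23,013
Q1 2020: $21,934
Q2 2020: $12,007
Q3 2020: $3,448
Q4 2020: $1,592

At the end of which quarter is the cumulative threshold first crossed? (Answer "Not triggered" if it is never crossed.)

Through Q1 2018: $1,431
Through Q2 2018: $4,480
Through Q3 2018: $16,337
Through Q4 2018: $56,792
Through Q1 2019: $170,730
Through Q2 2019: $185,061
Through Q3 2019: $187,809
Through Q4 2019: $210,822
Through Q1 2020: $232,756
Through Q2 2020: $244,763
Through Q3 2020: $248,211
Through Q4 2020: $249,803 ← exceeds threshold

Q4 2020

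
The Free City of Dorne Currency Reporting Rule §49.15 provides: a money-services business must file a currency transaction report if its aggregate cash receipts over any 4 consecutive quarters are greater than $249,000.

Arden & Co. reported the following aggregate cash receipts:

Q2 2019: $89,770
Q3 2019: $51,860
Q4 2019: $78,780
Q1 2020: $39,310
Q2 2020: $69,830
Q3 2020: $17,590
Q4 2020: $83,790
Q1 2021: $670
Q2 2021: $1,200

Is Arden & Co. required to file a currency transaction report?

Q2 2019–Q1 2020: $89,770 + $51,860 + $78,780 + $39,310 = $259,720 (over)
Q3 2019–Q2 2020: $51,860 + $78,780 + $39,310 + $69,830 = $239,780 (under)
Q4 2019–Q3 2020: $78,780 + $39,310 + $69,830 + $17,590 = $205,510 (under)
Q1 2020–Q4 2020: $39,310 + $69,830 + $17,590 + $83,790 = $210,520 (under)
Q2 2020–Q1 2021: $69,830 + $17,590 + $83,790 + $670 = $171,880 (under)
Q3 2020–Q2 2021: $17,590 + $83,790 + $670 + $1,200 = $103,250 (under)
At least one window exceeds $249,000.

Yes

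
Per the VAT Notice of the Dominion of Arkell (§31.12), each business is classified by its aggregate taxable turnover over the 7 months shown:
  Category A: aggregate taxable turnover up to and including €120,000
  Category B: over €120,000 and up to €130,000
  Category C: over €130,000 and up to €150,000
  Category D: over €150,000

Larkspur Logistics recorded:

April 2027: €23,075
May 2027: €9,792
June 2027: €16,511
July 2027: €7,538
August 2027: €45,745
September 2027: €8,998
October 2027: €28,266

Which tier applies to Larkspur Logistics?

Category C

Aggregate taxable turnover: €23,075 + €9,792 + €16,511 + €7,538 + €45,745 + €8,998 + €28,266 = €139,925.
€130,000 < €139,925 ≤ €150,000, so Category C applies.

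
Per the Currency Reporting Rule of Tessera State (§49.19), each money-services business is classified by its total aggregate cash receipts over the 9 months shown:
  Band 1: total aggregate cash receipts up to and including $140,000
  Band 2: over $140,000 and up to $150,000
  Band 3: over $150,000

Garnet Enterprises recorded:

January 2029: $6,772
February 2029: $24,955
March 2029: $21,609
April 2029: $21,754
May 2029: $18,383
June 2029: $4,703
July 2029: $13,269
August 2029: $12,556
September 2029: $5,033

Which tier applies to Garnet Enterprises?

Band 1

Total aggregate cash receipts: $6,772 + $24,955 + $21,609 + $21,754 + $18,383 + $4,703 + $13,269 + $12,556 + $5,033 = $129,034.
$129,034 ≤ $140,000, so Band 1 applies.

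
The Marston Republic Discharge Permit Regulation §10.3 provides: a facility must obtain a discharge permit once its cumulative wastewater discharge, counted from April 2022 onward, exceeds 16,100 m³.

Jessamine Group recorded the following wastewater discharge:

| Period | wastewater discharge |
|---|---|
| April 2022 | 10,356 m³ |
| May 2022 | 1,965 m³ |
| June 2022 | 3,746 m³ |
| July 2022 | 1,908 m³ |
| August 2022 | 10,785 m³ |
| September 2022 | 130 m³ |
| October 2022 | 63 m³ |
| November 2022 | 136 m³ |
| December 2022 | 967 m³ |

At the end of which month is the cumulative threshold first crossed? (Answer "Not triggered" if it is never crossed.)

July 2022

Through April 2022: 10,356 m³
Through May 2022: 12,321 m³
Through June 2022: 16,067 m³
Through July 2022: 17,975 m³ ← exceeds threshold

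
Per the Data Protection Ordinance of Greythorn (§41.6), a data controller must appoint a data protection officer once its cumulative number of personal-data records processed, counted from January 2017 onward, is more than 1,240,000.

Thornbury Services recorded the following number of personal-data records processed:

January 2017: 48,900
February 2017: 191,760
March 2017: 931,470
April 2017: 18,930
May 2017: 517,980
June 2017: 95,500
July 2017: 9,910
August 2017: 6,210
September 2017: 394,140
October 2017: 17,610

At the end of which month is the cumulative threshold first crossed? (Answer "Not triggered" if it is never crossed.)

Through January 2017: 48,900
Through February 2017: 240,660
Through March 2017: 1,172,130
Through April 2017: 1,191,060
Through May 2017: 1,709,040 ← exceeds threshold

May 2017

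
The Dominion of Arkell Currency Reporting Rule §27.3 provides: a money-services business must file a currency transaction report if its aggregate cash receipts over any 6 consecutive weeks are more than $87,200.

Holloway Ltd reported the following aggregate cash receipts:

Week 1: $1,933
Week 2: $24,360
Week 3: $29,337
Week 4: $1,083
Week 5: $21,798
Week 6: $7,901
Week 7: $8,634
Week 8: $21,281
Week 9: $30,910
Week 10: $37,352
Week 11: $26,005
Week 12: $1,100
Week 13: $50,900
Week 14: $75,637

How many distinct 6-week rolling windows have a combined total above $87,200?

Week 1–Week 6: $1,933 + $24,360 + $29,337 + $1,083 + $21,798 + $7,901 = $86,412 (under)
Week 2–Week 7: $24,360 + $29,337 + $1,083 + $21,798 + $7,901 + $8,634 = $93,113 (over)
Week 3–Week 8: $29,337 + $1,083 + $21,798 + $7,901 + $8,634 + $21,281 = $90,034 (over)
Week 4–Week 9: $1,083 + $21,798 + $7,901 + $8,634 + $21,281 + $30,910 = $91,607 (over)
Week 5–Week 10: $21,798 + $7,901 + $8,634 + $21,281 + $30,910 + $37,352 = $127,876 (over)
Week 6–Week 11: $7,901 + $8,634 + $21,281 + $30,910 + $37,352 + $26,005 = $132,083 (over)
Week 7–Week 12: $8,634 + $21,281 + $30,910 + $37,352 + $26,005 + $1,100 = $125,282 (over)
Week 8–Week 13: $21,281 + $30,910 + $37,352 + $26,005 + $1,100 + $50,900 = $167,548 (over)
Week 9–Week 14: $30,910 + $37,352 + $26,005 + $1,100 + $50,900 + $75,637 = $221,904 (over)
8 windows exceed the threshold.

8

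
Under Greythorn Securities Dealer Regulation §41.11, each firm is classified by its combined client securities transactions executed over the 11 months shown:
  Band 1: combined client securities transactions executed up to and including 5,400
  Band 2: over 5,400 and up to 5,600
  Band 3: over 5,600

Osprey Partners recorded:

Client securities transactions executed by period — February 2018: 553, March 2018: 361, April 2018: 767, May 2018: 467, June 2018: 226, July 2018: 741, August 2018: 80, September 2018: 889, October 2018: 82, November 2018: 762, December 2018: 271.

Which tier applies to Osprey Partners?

Combined client securities transactions executed: 553 + 361 + 767 + 467 + 226 + 741 + 80 + 889 + 82 + 762 + 271 = 5,199.
5,199 ≤ 5,400, so Band 1 applies.

Band 1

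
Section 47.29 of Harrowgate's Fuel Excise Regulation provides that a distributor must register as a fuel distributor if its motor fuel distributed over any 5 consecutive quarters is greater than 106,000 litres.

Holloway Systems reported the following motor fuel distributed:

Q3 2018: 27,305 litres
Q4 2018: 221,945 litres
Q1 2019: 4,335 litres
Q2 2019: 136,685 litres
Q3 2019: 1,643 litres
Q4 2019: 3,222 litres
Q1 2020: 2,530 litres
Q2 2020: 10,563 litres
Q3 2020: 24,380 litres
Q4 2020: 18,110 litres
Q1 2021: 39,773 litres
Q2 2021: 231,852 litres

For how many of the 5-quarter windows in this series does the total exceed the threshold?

5

Q3 2018–Q3 2019: 27,305 litres + 221,945 litres + 4,335 litres + 136,685 litres + 1,643 litres = 391,913 litres (over)
Q4 2018–Q4 2019: 221,945 litres + 4,335 litres + 136,685 litres + 1,643 litres + 3,222 litres = 367,830 litres (over)
Q1 2019–Q1 2020: 4,335 litres + 136,685 litres + 1,643 litres + 3,222 litres + 2,530 litres = 148,415 litres (over)
Q2 2019–Q2 2020: 136,685 litres + 1,643 litres + 3,222 litres + 2,530 litres + 10,563 litres = 154,643 litres (over)
Q3 2019–Q3 2020: 1,643 litres + 3,222 litres + 2,530 litres + 10,563 litres + 24,380 litres = 42,338 litres (under)
Q4 2019–Q4 2020: 3,222 litres + 2,530 litres + 10,563 litres + 24,380 litres + 18,110 litres = 58,805 litres (under)
Q1 2020–Q1 2021: 2,530 litres + 10,563 litres + 24,380 litres + 18,110 litres + 39,773 litres = 95,356 litres (under)
Q2 2020–Q2 2021: 10,563 litres + 24,380 litres + 18,110 litres + 39,773 litres + 231,852 litres = 324,678 litres (over)
5 windows exceed the threshold.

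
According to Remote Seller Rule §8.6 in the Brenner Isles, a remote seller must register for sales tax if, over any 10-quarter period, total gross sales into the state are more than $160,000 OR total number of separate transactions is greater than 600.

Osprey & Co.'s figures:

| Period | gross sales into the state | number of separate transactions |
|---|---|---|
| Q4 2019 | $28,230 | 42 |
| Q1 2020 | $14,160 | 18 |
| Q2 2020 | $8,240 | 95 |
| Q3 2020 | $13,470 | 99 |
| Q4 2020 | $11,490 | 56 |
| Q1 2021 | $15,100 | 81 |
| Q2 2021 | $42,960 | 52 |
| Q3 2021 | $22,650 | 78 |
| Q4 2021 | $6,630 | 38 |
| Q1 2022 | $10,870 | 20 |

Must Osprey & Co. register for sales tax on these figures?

Yes

Total gross sales into the state: $28,230 + $14,160 + $8,240 + $13,470 + $11,490 + $15,100 + $42,960 + $22,650 + $6,630 + $10,870 = $173,800 (> $160,000).
Total number of separate transactions: 42 + 18 + 95 + 99 + 56 + 81 + 52 + 78 + 38 + 20 = 579 (≤ 600).
The test is 'or': at least one threshold is exceeded.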